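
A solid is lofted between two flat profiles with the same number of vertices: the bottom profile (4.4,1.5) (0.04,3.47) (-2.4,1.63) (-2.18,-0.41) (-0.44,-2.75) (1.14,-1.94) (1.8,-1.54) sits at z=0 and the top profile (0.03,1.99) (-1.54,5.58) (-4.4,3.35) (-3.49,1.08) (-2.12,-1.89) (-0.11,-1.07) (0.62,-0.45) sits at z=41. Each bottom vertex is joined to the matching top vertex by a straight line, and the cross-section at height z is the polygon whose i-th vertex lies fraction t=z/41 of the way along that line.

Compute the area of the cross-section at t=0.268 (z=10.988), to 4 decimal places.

Area at t=0.268: 23.9593

Cross-section at t=0.268: each vertex is (1-t)·p0[i] + t·p1[i].
  v1: (1-0.268)·(4.4,1.5) + 0.268·(0.03,1.99) = (3.2288,1.6313)
  v2: (1-0.268)·(0.04,3.47) + 0.268·(-1.54,5.58) = (-0.3834,4.0355)
  v3: (1-0.268)·(-2.4,1.63) + 0.268·(-4.4,3.35) = (-2.9360,2.0910)
  v4: (1-0.268)·(-2.18,-0.41) + 0.268·(-3.49,1.08) = (-2.5311,-0.0107)
  v5: (1-0.268)·(-0.44,-2.75) + 0.268·(-2.12,-1.89) = (-0.8902,-2.5195)
  v6: (1-0.268)·(1.14,-1.94) + 0.268·(-0.11,-1.07) = (0.8050,-1.7068)
  v7: (1-0.268)·(1.8,-1.54) + 0.268·(0.62,-0.45) = (1.4838,-1.2479)
Shoelace sum Σ(x_i·y_{i+1} − x_{i+1}·y_i):
  i=1: 3.2288·4.0355 − -0.3834·1.6313 = +13.6554 (running +13.6554)
  i=2: -0.3834·2.0910 − -2.9360·4.0355 = +11.0464 (running +24.7018)
  i=3: -2.9360·-0.0107 − -2.5311·2.0910 = +5.3237 (running +30.0256)
  i=4: -2.5311·-2.5195 − -0.8902·-0.0107 = +6.3676 (running +36.3932)
  i=5: -0.8902·-1.7068 − 0.8050·-2.5195 = +3.5477 (running +39.9409)
  i=6: 0.8050·-1.2479 − 1.4838·-1.7068 = +1.5280 (running +41.4689)
  i=7: 1.4838·1.6313 − 3.2288·-1.2479 = +6.4497 (running +47.9186)
Area = |Σ|/2 = |47.9186|/2 = 23.9593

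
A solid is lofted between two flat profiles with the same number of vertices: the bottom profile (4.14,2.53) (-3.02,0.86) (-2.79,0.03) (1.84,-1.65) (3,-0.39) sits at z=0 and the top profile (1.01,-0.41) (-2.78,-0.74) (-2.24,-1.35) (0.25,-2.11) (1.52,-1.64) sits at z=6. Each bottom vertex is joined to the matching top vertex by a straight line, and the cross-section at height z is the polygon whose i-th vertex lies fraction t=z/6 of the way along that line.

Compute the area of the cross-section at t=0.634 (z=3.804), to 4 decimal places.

Area at t=0.634: 8.0039

Cross-section at t=0.634: each vertex is (1-t)·p0[i] + t·p1[i].
  v1: (1-0.634)·(4.14,2.53) + 0.634·(1.01,-0.41) = (2.1556,0.6660)
  v2: (1-0.634)·(-3.02,0.86) + 0.634·(-2.78,-0.74) = (-2.8678,-0.1544)
  v3: (1-0.634)·(-2.79,0.03) + 0.634·(-2.24,-1.35) = (-2.4413,-0.8449)
  v4: (1-0.634)·(1.84,-1.65) + 0.634·(0.25,-2.11) = (0.8319,-1.9416)
  v5: (1-0.634)·(3,-0.39) + 0.634·(1.52,-1.64) = (2.0617,-1.1825)
Shoelace sum Σ(x_i·y_{i+1} − x_{i+1}·y_i):
  i=1: 2.1556·-0.1544 − -2.8678·0.6660 = +1.5773 (running +1.5773)
  i=2: -2.8678·-0.8449 − -2.4413·-0.1544 = +2.0462 (running +3.6234)
  i=3: -2.4413·-1.9416 − 0.8319·-0.8449 = +5.4430 (running +9.0665)
  i=4: 0.8319·-1.1825 − 2.0617·-1.9416 = +3.0193 (running +12.0858)
  i=5: 2.0617·0.6660 − 2.1556·-1.1825 = +3.9221 (running +16.0079)
Area = |Σ|/2 = |16.0079|/2 = 8.0039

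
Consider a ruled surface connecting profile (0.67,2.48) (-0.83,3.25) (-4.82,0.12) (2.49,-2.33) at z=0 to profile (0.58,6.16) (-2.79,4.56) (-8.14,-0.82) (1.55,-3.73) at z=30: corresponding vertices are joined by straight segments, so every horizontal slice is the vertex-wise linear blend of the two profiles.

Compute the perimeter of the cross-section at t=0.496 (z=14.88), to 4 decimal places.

Perimeter at t=0.496: 25.1336

Cross-section at t=0.496: each vertex is (1-t)·p0[i] + t·p1[i].
  v1: (1-0.496)·(0.67,2.48) + 0.496·(0.58,6.16) = (0.6254,4.3053)
  v2: (1-0.496)·(-0.83,3.25) + 0.496·(-2.79,4.56) = (-1.8022,3.8998)
  v3: (1-0.496)·(-4.82,0.12) + 0.496·(-8.14,-0.82) = (-6.4667,-0.3462)
  v4: (1-0.496)·(2.49,-2.33) + 0.496·(1.55,-3.73) = (2.0238,-3.0244)
Perimeter = Σ |v_{i+1} − v_i|:
  edge 1→2: √(-2.4275² + -0.4055²) = 2.4612 (running 2.4612)
  edge 2→3: √(-4.6646² + -4.2460²) = 6.3077 (running 8.7688)
  edge 3→4: √(8.4905² + -2.6782²) = 8.9029 (running 17.6717)
  edge 4→1: √(-1.3984² + 7.3297²) = 7.4619 (running 25.1336)
Perimeter = 25.1336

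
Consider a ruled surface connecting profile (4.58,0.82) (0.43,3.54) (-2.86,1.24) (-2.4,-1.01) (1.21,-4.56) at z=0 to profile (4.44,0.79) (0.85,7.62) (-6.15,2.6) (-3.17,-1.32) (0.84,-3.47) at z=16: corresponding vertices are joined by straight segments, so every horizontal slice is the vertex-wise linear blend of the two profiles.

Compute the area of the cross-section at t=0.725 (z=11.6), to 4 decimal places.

Cross-section at t=0.725: each vertex is (1-t)·p0[i] + t·p1[i].
  v1: (1-0.725)·(4.58,0.82) + 0.725·(4.44,0.79) = (4.4785,0.7983)
  v2: (1-0.725)·(0.43,3.54) + 0.725·(0.85,7.62) = (0.7345,6.4980)
  v3: (1-0.725)·(-2.86,1.24) + 0.725·(-6.15,2.6) = (-5.2453,2.2260)
  v4: (1-0.725)·(-2.4,-1.01) + 0.725·(-3.17,-1.32) = (-2.9583,-1.2348)
  v5: (1-0.725)·(1.21,-4.56) + 0.725·(0.84,-3.47) = (0.9417,-3.7698)
Shoelace sum Σ(x_i·y_{i+1} − x_{i+1}·y_i):
  i=1: 4.4785·6.4980 − 0.7345·0.7983 = +28.5150 (running +28.5150)
  i=2: 0.7345·2.2260 − -5.2453·6.4980 = +35.7186 (running +64.2336)
  i=3: -5.2453·-1.2348 − -2.9583·2.2260 = +13.0616 (running +77.2952)
  i=4: -2.9583·-3.7698 − 0.9417·-1.2348 = +12.3147 (running +89.6099)
  i=5: 0.9417·0.7983 − 4.4785·-3.7698 = +17.6346 (running +107.2445)
Area = |Σ|/2 = |107.2445|/2 = 53.6223

Area at t=0.725: 53.6223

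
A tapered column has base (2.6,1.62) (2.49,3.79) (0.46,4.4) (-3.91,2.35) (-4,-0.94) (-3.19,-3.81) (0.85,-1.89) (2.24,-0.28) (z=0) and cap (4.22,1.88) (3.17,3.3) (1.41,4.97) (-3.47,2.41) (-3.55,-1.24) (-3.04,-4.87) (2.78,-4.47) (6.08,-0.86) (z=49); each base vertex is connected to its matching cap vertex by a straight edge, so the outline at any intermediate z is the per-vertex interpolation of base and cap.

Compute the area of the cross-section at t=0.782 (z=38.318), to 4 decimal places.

Area at t=0.782: 59.3608

Cross-section at t=0.782: each vertex is (1-t)·p0[i] + t·p1[i].
  v1: (1-0.782)·(2.6,1.62) + 0.782·(4.22,1.88) = (3.8668,1.8233)
  v2: (1-0.782)·(2.49,3.79) + 0.782·(3.17,3.3) = (3.0218,3.4068)
  v3: (1-0.782)·(0.46,4.4) + 0.782·(1.41,4.97) = (1.2029,4.8457)
  v4: (1-0.782)·(-3.91,2.35) + 0.782·(-3.47,2.41) = (-3.5659,2.3969)
  v5: (1-0.782)·(-4,-0.94) + 0.782·(-3.55,-1.24) = (-3.6481,-1.1746)
  v6: (1-0.782)·(-3.19,-3.81) + 0.782·(-3.04,-4.87) = (-3.0727,-4.6389)
  v7: (1-0.782)·(0.85,-1.89) + 0.782·(2.78,-4.47) = (2.3593,-3.9076)
  v8: (1-0.782)·(2.24,-0.28) + 0.782·(6.08,-0.86) = (5.2429,-0.7336)
Shoelace sum Σ(x_i·y_{i+1} − x_{i+1}·y_i):
  i=1: 3.8668·3.4068 − 3.0218·1.8233 = +7.6640 (running +7.6640)
  i=2: 3.0218·4.8457 − 1.2029·3.4068 = +10.5446 (running +18.2086)
  i=3: 1.2029·2.3969 − -3.5659·4.8457 = +20.1628 (running +38.3714)
  i=4: -3.5659·-1.1746 − -3.6481·2.3969 = +12.9327 (running +51.3041)
  i=5: -3.6481·-4.6389 − -3.0727·-1.1746 = +13.3141 (running +64.6182)
  i=6: -3.0727·-3.9076 − 2.3593·-4.6389 = +22.9512 (running +87.5693)
  i=7: 2.3593·-0.7336 − 5.2429·-3.9076 = +18.7562 (running +106.3255)
  i=8: 5.2429·1.8233 − 3.8668·-0.7336 = +12.3960 (running +118.7215)
Area = |Σ|/2 = |118.7215|/2 = 59.3608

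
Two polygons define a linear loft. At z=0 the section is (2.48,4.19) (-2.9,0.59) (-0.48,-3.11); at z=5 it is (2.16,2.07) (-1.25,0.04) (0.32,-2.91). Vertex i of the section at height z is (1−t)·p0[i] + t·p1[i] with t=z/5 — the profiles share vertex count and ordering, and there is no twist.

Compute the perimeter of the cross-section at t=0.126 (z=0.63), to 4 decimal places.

Cross-section at t=0.126: each vertex is (1-t)·p0[i] + t·p1[i].
  v1: (1-0.126)·(2.48,4.19) + 0.126·(2.16,2.07) = (2.4397,3.9229)
  v2: (1-0.126)·(-2.9,0.59) + 0.126·(-1.25,0.04) = (-2.6921,0.5207)
  v3: (1-0.126)·(-0.48,-3.11) + 0.126·(0.32,-2.91) = (-0.3792,-3.0848)
Perimeter = Σ |v_{i+1} − v_i|:
  edge 1→2: √(-5.1318² + -3.4022²) = 6.1571 (running 6.1571)
  edge 2→3: √(2.3129² + -3.6055²) = 4.2836 (running 10.4407)
  edge 3→1: √(2.8189² + 7.0077²) = 7.5534 (running 17.9941)
Perimeter = 17.9941

Perimeter at t=0.126: 17.9941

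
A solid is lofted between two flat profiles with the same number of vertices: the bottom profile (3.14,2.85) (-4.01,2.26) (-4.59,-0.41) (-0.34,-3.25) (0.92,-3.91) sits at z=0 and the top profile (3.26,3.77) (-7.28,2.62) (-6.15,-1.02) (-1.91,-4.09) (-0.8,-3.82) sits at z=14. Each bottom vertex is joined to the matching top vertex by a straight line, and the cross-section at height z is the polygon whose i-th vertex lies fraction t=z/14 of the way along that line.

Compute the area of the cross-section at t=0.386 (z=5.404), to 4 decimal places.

Area at t=0.386: 38.0491

Cross-section at t=0.386: each vertex is (1-t)·p0[i] + t·p1[i].
  v1: (1-0.386)·(3.14,2.85) + 0.386·(3.26,3.77) = (3.1863,3.2051)
  v2: (1-0.386)·(-4.01,2.26) + 0.386·(-7.28,2.62) = (-5.2722,2.3990)
  v3: (1-0.386)·(-4.59,-0.41) + 0.386·(-6.15,-1.02) = (-5.1922,-0.6455)
  v4: (1-0.386)·(-0.34,-3.25) + 0.386·(-1.91,-4.09) = (-0.9460,-3.5742)
  v5: (1-0.386)·(0.92,-3.91) + 0.386·(-0.8,-3.82) = (0.2561,-3.8753)
Shoelace sum Σ(x_i·y_{i+1} − x_{i+1}·y_i):
  i=1: 3.1863·2.3990 − -5.2722·3.2051 = +24.5420 (running +24.5420)
  i=2: -5.2722·-0.6455 − -5.1922·2.3990 = +15.8588 (running +40.4007)
  i=3: -5.1922·-3.5742 − -0.9460·-0.6455 = +17.9474 (running +58.3482)
  i=4: -0.9460·-3.8753 − 0.2561·-3.5742 = +4.5814 (running +62.9295)
  i=5: 0.2561·3.2051 − 3.1863·-3.8753 = +13.1686 (running +76.0981)
Area = |Σ|/2 = |76.0981|/2 = 38.0491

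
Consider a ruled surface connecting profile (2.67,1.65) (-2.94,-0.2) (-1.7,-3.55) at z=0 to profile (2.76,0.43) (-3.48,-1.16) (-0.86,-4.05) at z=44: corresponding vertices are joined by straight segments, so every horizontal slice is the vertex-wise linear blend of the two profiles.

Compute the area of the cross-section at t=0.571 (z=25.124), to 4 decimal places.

Area at t=0.571: 10.9406

Cross-section at t=0.571: each vertex is (1-t)·p0[i] + t·p1[i].
  v1: (1-0.571)·(2.67,1.65) + 0.571·(2.76,0.43) = (2.7214,0.9534)
  v2: (1-0.571)·(-2.94,-0.2) + 0.571·(-3.48,-1.16) = (-3.2483,-0.7482)
  v3: (1-0.571)·(-1.7,-3.55) + 0.571·(-0.86,-4.05) = (-1.2204,-3.8355)
Shoelace sum Σ(x_i·y_{i+1} − x_{i+1}·y_i):
  i=1: 2.7214·-0.7482 − -3.2483·0.9534 = +1.0609 (running +1.0609)
  i=2: -3.2483·-3.8355 − -1.2204·-0.7482 = +11.5460 (running +12.6069)
  i=3: -1.2204·0.9534 − 2.7214·-3.8355 = +9.2744 (running +21.8813)
Area = |Σ|/2 = |21.8813|/2 = 10.9406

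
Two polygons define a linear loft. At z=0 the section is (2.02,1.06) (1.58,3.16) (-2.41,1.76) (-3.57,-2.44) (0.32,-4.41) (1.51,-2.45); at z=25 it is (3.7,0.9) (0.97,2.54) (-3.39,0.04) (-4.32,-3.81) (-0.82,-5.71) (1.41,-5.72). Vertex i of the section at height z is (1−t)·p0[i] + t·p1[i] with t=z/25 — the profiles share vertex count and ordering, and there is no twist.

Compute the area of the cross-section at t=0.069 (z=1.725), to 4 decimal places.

Area at t=0.069: 28.9172

Cross-section at t=0.069: each vertex is (1-t)·p0[i] + t·p1[i].
  v1: (1-0.069)·(2.02,1.06) + 0.069·(3.7,0.9) = (2.1359,1.0490)
  v2: (1-0.069)·(1.58,3.16) + 0.069·(0.97,2.54) = (1.5379,3.1172)
  v3: (1-0.069)·(-2.41,1.76) + 0.069·(-3.39,0.04) = (-2.4776,1.6413)
  v4: (1-0.069)·(-3.57,-2.44) + 0.069·(-4.32,-3.81) = (-3.6218,-2.5345)
  v5: (1-0.069)·(0.32,-4.41) + 0.069·(-0.82,-5.71) = (0.2413,-4.4997)
  v6: (1-0.069)·(1.51,-2.45) + 0.069·(1.41,-5.72) = (1.5031,-2.6756)
Shoelace sum Σ(x_i·y_{i+1} − x_{i+1}·y_i):
  i=1: 2.1359·3.1172 − 1.5379·1.0490 = +5.0449 (running +5.0449)
  i=2: 1.5379·1.6413 − -2.4776·3.1172 = +10.2475 (running +15.2924)
  i=3: -2.4776·-2.5345 − -3.6218·1.6413 = +12.2241 (running +27.5165)
  i=4: -3.6218·-4.4997 − 0.2413·-2.5345 = +16.9085 (running +44.4249)
  i=5: 0.2413·-2.6756 − 1.5031·-4.4997 = +6.1178 (running +50.5427)
  i=6: 1.5031·1.0490 − 2.1359·-2.6756 = +7.2916 (running +57.8343)
Area = |Σ|/2 = |57.8343|/2 = 28.9172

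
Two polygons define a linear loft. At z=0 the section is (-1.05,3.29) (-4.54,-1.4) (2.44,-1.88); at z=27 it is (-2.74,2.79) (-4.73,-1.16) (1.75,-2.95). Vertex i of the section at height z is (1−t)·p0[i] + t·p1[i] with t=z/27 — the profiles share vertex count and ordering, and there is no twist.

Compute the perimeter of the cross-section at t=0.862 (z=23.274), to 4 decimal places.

Perimeter at t=0.862: 18.4940

Cross-section at t=0.862: each vertex is (1-t)·p0[i] + t·p1[i].
  v1: (1-0.862)·(-1.05,3.29) + 0.862·(-2.74,2.79) = (-2.5068,2.8590)
  v2: (1-0.862)·(-4.54,-1.4) + 0.862·(-4.73,-1.16) = (-4.7038,-1.1931)
  v3: (1-0.862)·(2.44,-1.88) + 0.862·(1.75,-2.95) = (1.8452,-2.8023)
Perimeter = Σ |v_{i+1} − v_i|:
  edge 1→2: √(-2.1970² + -4.0521²) = 4.6094 (running 4.6094)
  edge 2→3: √(6.5490² + -1.6092²) = 6.7438 (running 11.3532)
  edge 3→1: √(-4.3520² + 5.6613²) = 7.1408 (running 18.4940)
Perimeter = 18.4940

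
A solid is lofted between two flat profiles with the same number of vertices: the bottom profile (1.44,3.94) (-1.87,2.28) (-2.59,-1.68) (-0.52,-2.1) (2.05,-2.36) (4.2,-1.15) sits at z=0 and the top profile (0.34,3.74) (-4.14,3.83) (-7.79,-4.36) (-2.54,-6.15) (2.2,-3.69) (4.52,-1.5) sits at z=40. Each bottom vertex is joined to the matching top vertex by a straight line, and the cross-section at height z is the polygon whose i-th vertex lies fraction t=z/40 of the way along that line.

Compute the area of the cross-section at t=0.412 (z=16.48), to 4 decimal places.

Cross-section at t=0.412: each vertex is (1-t)·p0[i] + t·p1[i].
  v1: (1-0.412)·(1.44,3.94) + 0.412·(0.34,3.74) = (0.9868,3.8576)
  v2: (1-0.412)·(-1.87,2.28) + 0.412·(-4.14,3.83) = (-2.8052,2.9186)
  v3: (1-0.412)·(-2.59,-1.68) + 0.412·(-7.79,-4.36) = (-4.7324,-2.7842)
  v4: (1-0.412)·(-0.52,-2.1) + 0.412·(-2.54,-6.15) = (-1.3522,-3.7686)
  v5: (1-0.412)·(2.05,-2.36) + 0.412·(2.2,-3.69) = (2.1118,-2.9080)
  v6: (1-0.412)·(4.2,-1.15) + 0.412·(4.52,-1.5) = (4.3318,-1.2942)
Shoelace sum Σ(x_i·y_{i+1} − x_{i+1}·y_i):
  i=1: 0.9868·2.9186 − -2.8052·3.8576 = +13.7016 (running +13.7016)
  i=2: -2.8052·-2.7842 − -4.7324·2.9186 = +21.6222 (running +35.3238)
  i=3: -4.7324·-3.7686 − -1.3522·-2.7842 = +14.0697 (running +49.3935)
  i=4: -1.3522·-2.9080 − 2.1118·-3.7686 = +11.8908 (running +61.2842)
  i=5: 2.1118·-1.2942 − 4.3318·-2.9080 = +9.8637 (running +71.1480)
  i=6: 4.3318·3.8576 − 0.9868·-1.2942 = +17.9876 (running +89.1356)
Area = |Σ|/2 = |89.1356|/2 = 44.5678

Area at t=0.412: 44.5678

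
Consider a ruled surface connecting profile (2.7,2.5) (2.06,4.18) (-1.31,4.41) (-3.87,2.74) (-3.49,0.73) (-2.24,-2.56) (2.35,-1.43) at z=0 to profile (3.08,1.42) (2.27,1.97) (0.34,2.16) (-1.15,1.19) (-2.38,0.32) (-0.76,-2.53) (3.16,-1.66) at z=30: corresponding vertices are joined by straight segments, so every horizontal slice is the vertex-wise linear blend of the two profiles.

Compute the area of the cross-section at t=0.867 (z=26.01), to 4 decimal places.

Cross-section at t=0.867: each vertex is (1-t)·p0[i] + t·p1[i].
  v1: (1-0.867)·(2.7,2.5) + 0.867·(3.08,1.42) = (3.0295,1.5636)
  v2: (1-0.867)·(2.06,4.18) + 0.867·(2.27,1.97) = (2.2421,2.2639)
  v3: (1-0.867)·(-1.31,4.41) + 0.867·(0.34,2.16) = (0.1206,2.4592)
  v4: (1-0.867)·(-3.87,2.74) + 0.867·(-1.15,1.19) = (-1.5118,1.3962)
  v5: (1-0.867)·(-3.49,0.73) + 0.867·(-2.38,0.32) = (-2.5276,0.3745)
  v6: (1-0.867)·(-2.24,-2.56) + 0.867·(-0.76,-2.53) = (-0.9568,-2.5340)
  v7: (1-0.867)·(2.35,-1.43) + 0.867·(3.16,-1.66) = (3.0523,-1.6294)
Shoelace sum Σ(x_i·y_{i+1} − x_{i+1}·y_i):
  i=1: 3.0295·2.2639 − 2.2421·1.5636 = +3.3527 (running +3.3527)
  i=2: 2.2421·2.4592 − 0.1206·2.2639 = +5.2409 (running +8.5936)
  i=3: 0.1206·1.3962 − -1.5118·2.4592 = +3.8861 (running +12.4797)
  i=4: -1.5118·0.3745 − -2.5276·1.3962 = +2.9628 (running +15.4424)
  i=5: -2.5276·-2.5340 − -0.9568·0.3745 = +6.7634 (running +22.2058)
  i=6: -0.9568·-1.6294 − 3.0523·-2.5340 = +9.2935 (running +31.4993)
  i=7: 3.0523·1.5636 − 3.0295·-1.6294 = +9.7089 (running +41.2082)
Area = |Σ|/2 = |41.2082|/2 = 20.6041

Area at t=0.867: 20.6041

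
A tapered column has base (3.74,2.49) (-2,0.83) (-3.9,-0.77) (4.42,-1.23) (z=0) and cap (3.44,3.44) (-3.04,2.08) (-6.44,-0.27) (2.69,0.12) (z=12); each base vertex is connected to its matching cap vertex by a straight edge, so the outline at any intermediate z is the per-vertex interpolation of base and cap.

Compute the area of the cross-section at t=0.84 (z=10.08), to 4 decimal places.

Area at t=0.84: 20.0310

Cross-section at t=0.84: each vertex is (1-t)·p0[i] + t·p1[i].
  v1: (1-0.84)·(3.74,2.49) + 0.84·(3.44,3.44) = (3.4880,3.2880)
  v2: (1-0.84)·(-2,0.83) + 0.84·(-3.04,2.08) = (-2.8736,1.8800)
  v3: (1-0.84)·(-3.9,-0.77) + 0.84·(-6.44,-0.27) = (-6.0336,-0.3500)
  v4: (1-0.84)·(4.42,-1.23) + 0.84·(2.69,0.12) = (2.9668,-0.0960)
Shoelace sum Σ(x_i·y_{i+1} − x_{i+1}·y_i):
  i=1: 3.4880·1.8800 − -2.8736·3.2880 = +16.0058 (running +16.0058)
  i=2: -2.8736·-0.3500 − -6.0336·1.8800 = +12.3489 (running +28.3548)
  i=3: -6.0336·-0.0960 − 2.9668·-0.3500 = +1.6176 (running +29.9724)
  i=4: 2.9668·3.2880 − 3.4880·-0.0960 = +10.0897 (running +40.0621)
Area = |Σ|/2 = |40.0621|/2 = 20.0310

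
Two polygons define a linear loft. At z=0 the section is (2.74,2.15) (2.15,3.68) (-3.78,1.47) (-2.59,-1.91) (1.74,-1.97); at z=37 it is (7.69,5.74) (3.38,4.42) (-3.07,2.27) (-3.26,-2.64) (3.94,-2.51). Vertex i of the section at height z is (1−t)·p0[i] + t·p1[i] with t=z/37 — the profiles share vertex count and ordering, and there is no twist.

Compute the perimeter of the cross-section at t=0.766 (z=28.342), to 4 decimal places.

Perimeter at t=0.766: 29.1904

Cross-section at t=0.766: each vertex is (1-t)·p0[i] + t·p1[i].
  v1: (1-0.766)·(2.74,2.15) + 0.766·(7.69,5.74) = (6.5317,4.8999)
  v2: (1-0.766)·(2.15,3.68) + 0.766·(3.38,4.42) = (3.0922,4.2468)
  v3: (1-0.766)·(-3.78,1.47) + 0.766·(-3.07,2.27) = (-3.2361,2.0828)
  v4: (1-0.766)·(-2.59,-1.91) + 0.766·(-3.26,-2.64) = (-3.1032,-2.4692)
  v5: (1-0.766)·(1.74,-1.97) + 0.766·(3.94,-2.51) = (3.4252,-2.3836)
Perimeter = Σ |v_{i+1} − v_i|:
  edge 1→2: √(-3.4395² + -0.6531²) = 3.5010 (running 3.5010)
  edge 2→3: √(-6.3283² + -2.1640²) = 6.6881 (running 10.1891)
  edge 3→4: √(0.1329² + -4.5520²) = 4.5539 (running 14.7430)
  edge 4→5: √(6.5284² + 0.0855²) = 6.5290 (running 21.2720)
  edge 5→1: √(3.1065² + 7.2836²) = 7.9184 (running 29.1904)
Perimeter = 29.1904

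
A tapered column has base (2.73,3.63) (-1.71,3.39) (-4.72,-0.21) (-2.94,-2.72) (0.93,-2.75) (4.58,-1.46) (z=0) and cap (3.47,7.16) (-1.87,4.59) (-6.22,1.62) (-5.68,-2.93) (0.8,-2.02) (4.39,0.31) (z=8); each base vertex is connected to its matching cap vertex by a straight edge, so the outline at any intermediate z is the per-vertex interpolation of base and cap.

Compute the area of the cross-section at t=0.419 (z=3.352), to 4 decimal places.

Area at t=0.419: 53.0184

Cross-section at t=0.419: each vertex is (1-t)·p0[i] + t·p1[i].
  v1: (1-0.419)·(2.73,3.63) + 0.419·(3.47,7.16) = (3.0401,5.1091)
  v2: (1-0.419)·(-1.71,3.39) + 0.419·(-1.87,4.59) = (-1.7770,3.8928)
  v3: (1-0.419)·(-4.72,-0.21) + 0.419·(-6.22,1.62) = (-5.3485,0.5568)
  v4: (1-0.419)·(-2.94,-2.72) + 0.419·(-5.68,-2.93) = (-4.0881,-2.8080)
  v5: (1-0.419)·(0.93,-2.75) + 0.419·(0.8,-2.02) = (0.8755,-2.4441)
  v6: (1-0.419)·(4.58,-1.46) + 0.419·(4.39,0.31) = (4.5004,-0.7184)
Shoelace sum Σ(x_i·y_{i+1} − x_{i+1}·y_i):
  i=1: 3.0401·3.8928 − -1.7770·5.1091 = +20.9134 (running +20.9134)
  i=2: -1.7770·0.5568 − -5.3485·3.8928 = +19.8312 (running +40.7446)
  i=3: -5.3485·-2.8080 − -4.0881·0.5568 = +17.2946 (running +58.0392)
  i=4: -4.0881·-2.4441 − 0.8755·-2.8080 = +12.4502 (running +70.4895)
  i=5: 0.8755·-0.7184 − 4.5004·-2.4441 = +10.3706 (running +80.8601)
  i=6: 4.5004·5.1091 − 3.0401·-0.7184 = +25.1767 (running +106.0368)
Area = |Σ|/2 = |106.0368|/2 = 53.0184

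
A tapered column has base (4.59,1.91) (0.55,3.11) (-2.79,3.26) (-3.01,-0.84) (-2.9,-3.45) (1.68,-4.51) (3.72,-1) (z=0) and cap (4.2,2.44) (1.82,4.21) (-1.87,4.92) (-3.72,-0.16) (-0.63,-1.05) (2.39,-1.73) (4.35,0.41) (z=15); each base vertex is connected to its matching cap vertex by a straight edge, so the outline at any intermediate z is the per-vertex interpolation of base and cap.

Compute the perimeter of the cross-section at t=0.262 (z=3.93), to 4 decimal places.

Cross-section at t=0.262: each vertex is (1-t)·p0[i] + t·p1[i].
  v1: (1-0.262)·(4.59,1.91) + 0.262·(4.2,2.44) = (4.4878,2.0489)
  v2: (1-0.262)·(0.55,3.11) + 0.262·(1.82,4.21) = (0.8827,3.3982)
  v3: (1-0.262)·(-2.79,3.26) + 0.262·(-1.87,4.92) = (-2.5490,3.6949)
  v4: (1-0.262)·(-3.01,-0.84) + 0.262·(-3.72,-0.16) = (-3.1960,-0.6618)
  v5: (1-0.262)·(-2.9,-3.45) + 0.262·(-0.63,-1.05) = (-2.3053,-2.8212)
  v6: (1-0.262)·(1.68,-4.51) + 0.262·(2.39,-1.73) = (1.8660,-3.7816)
  v7: (1-0.262)·(3.72,-1) + 0.262·(4.35,0.41) = (3.8851,-0.6306)
Perimeter = Σ |v_{i+1} − v_i|:
  edge 1→2: √(-3.6051² + 1.3493²) = 3.8493 (running 3.8493)
  edge 2→3: √(-3.4317² + 0.2967²) = 3.4445 (running 7.2938)
  edge 3→4: √(-0.6471² + -4.3568²) = 4.4045 (running 11.6984)
  edge 4→5: √(0.8908² + -2.1594²) = 2.3359 (running 14.0342)
  edge 5→6: √(4.1713² + -0.9604²) = 4.2804 (running 18.3147)
  edge 6→7: √(2.0190² + 3.1511²) = 3.7424 (running 22.0571)
  edge 7→1: √(0.6028² + 2.6794²) = 2.7464 (running 24.8035)
Perimeter = 24.8035

Perimeter at t=0.262: 24.8035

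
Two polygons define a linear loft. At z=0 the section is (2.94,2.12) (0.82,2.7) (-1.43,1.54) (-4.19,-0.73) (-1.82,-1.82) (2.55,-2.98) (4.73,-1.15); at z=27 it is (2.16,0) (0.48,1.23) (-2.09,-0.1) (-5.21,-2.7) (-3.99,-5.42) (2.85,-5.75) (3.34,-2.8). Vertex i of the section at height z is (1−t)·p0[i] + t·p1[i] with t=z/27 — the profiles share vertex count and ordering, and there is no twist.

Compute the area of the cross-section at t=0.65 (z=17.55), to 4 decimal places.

Cross-section at t=0.65: each vertex is (1-t)·p0[i] + t·p1[i].
  v1: (1-0.65)·(2.94,2.12) + 0.65·(2.16,0) = (2.4330,0.7420)
  v2: (1-0.65)·(0.82,2.7) + 0.65·(0.48,1.23) = (0.5990,1.7445)
  v3: (1-0.65)·(-1.43,1.54) + 0.65·(-2.09,-0.1) = (-1.8590,0.4740)
  v4: (1-0.65)·(-4.19,-0.73) + 0.65·(-5.21,-2.7) = (-4.8530,-2.0105)
  v5: (1-0.65)·(-1.82,-1.82) + 0.65·(-3.99,-5.42) = (-3.2305,-4.1600)
  v6: (1-0.65)·(2.55,-2.98) + 0.65·(2.85,-5.75) = (2.7450,-4.7805)
  v7: (1-0.65)·(4.73,-1.15) + 0.65·(3.34,-2.8) = (3.8265,-2.2225)
Shoelace sum Σ(x_i·y_{i+1} − x_{i+1}·y_i):
  i=1: 2.4330·1.7445 − 0.5990·0.7420 = +3.7999 (running +3.7999)
  i=2: 0.5990·0.4740 − -1.8590·1.7445 = +3.5270 (running +7.3269)
  i=3: -1.8590·-2.0105 − -4.8530·0.4740 = +6.0378 (running +13.3647)
  i=4: -4.8530·-4.1600 − -3.2305·-2.0105 = +13.6936 (running +27.0583)
  i=5: -3.2305·-4.7805 − 2.7450·-4.1600 = +26.8626 (running +53.9209)
  i=6: 2.7450·-2.2225 − 3.8265·-4.7805 = +12.1918 (running +66.1127)
  i=7: 3.8265·0.7420 − 2.4330·-2.2225 = +8.2466 (running +74.3593)
Area = |Σ|/2 = |74.3593|/2 = 37.1796

Area at t=0.65: 37.1796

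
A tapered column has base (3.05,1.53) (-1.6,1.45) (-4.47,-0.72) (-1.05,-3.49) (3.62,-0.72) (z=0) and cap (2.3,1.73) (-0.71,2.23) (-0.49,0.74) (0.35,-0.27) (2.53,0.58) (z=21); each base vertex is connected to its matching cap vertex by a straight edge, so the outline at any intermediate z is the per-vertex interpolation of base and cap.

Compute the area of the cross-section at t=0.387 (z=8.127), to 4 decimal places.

Area at t=0.387: 15.8505

Cross-section at t=0.387: each vertex is (1-t)·p0[i] + t·p1[i].
  v1: (1-0.387)·(3.05,1.53) + 0.387·(2.3,1.73) = (2.7597,1.6074)
  v2: (1-0.387)·(-1.6,1.45) + 0.387·(-0.71,2.23) = (-1.2556,1.7519)
  v3: (1-0.387)·(-4.47,-0.72) + 0.387·(-0.49,0.74) = (-2.9297,-0.1550)
  v4: (1-0.387)·(-1.05,-3.49) + 0.387·(0.35,-0.27) = (-0.5082,-2.2439)
  v5: (1-0.387)·(3.62,-0.72) + 0.387·(2.53,0.58) = (3.1982,-0.2169)
Shoelace sum Σ(x_i·y_{i+1} − x_{i+1}·y_i):
  i=1: 2.7597·1.7519 − -1.2556·1.6074 = +6.8529 (running +6.8529)
  i=2: -1.2556·-0.1550 − -2.9297·1.7519 = +5.3271 (running +12.1800)
  i=3: -2.9297·-2.2439 − -0.5082·-0.1550 = +6.4952 (running +18.6751)
  i=4: -0.5082·-0.2169 − 3.1982·-2.2439 = +7.2865 (running +25.9616)
  i=5: 3.1982·1.6074 − 2.7597·-0.2169 = +5.7393 (running +31.7009)
Area = |Σ|/2 = |31.7009|/2 = 15.8505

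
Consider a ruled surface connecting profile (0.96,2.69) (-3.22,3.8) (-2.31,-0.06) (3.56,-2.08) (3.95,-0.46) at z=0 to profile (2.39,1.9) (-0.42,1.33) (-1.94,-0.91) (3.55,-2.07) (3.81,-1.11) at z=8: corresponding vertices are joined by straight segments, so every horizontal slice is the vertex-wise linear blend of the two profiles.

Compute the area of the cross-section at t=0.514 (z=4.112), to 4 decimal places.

Area at t=0.514: 18.0984

Cross-section at t=0.514: each vertex is (1-t)·p0[i] + t·p1[i].
  v1: (1-0.514)·(0.96,2.69) + 0.514·(2.39,1.9) = (1.6950,2.2839)
  v2: (1-0.514)·(-3.22,3.8) + 0.514·(-0.42,1.33) = (-1.7808,2.5304)
  v3: (1-0.514)·(-2.31,-0.06) + 0.514·(-1.94,-0.91) = (-2.1198,-0.4969)
  v4: (1-0.514)·(3.56,-2.08) + 0.514·(3.55,-2.07) = (3.5549,-2.0749)
  v5: (1-0.514)·(3.95,-0.46) + 0.514·(3.81,-1.11) = (3.8780,-0.7941)
Shoelace sum Σ(x_i·y_{i+1} − x_{i+1}·y_i):
  i=1: 1.6950·2.5304 − -1.7808·2.2839 = +8.3564 (running +8.3564)
  i=2: -1.7808·-0.4969 − -2.1198·2.5304 = +6.2489 (running +14.6053)
  i=3: -2.1198·-2.0749 − 3.5549·-0.4969 = +6.1647 (running +20.7700)
  i=4: 3.5549·-0.7941 − 3.8780·-2.0749 = +5.2235 (running +25.9935)
  i=5: 3.8780·2.2839 − 1.6950·-0.7941 = +10.2032 (running +36.1967)
Area = |Σ|/2 = |36.1967|/2 = 18.0984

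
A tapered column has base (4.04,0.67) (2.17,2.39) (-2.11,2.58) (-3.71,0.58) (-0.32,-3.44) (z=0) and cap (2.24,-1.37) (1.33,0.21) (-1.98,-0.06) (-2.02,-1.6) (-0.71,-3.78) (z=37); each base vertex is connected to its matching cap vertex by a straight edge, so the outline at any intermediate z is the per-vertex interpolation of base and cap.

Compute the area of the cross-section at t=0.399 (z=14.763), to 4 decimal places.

Area at t=0.399: 19.5687

Cross-section at t=0.399: each vertex is (1-t)·p0[i] + t·p1[i].
  v1: (1-0.399)·(4.04,0.67) + 0.399·(2.24,-1.37) = (3.3218,-0.1440)
  v2: (1-0.399)·(2.17,2.39) + 0.399·(1.33,0.21) = (1.8348,1.5202)
  v3: (1-0.399)·(-2.11,2.58) + 0.399·(-1.98,-0.06) = (-2.0581,1.5266)
  v4: (1-0.399)·(-3.71,0.58) + 0.399·(-2.02,-1.6) = (-3.0357,-0.2898)
  v5: (1-0.399)·(-0.32,-3.44) + 0.399·(-0.71,-3.78) = (-0.4756,-3.5757)
Shoelace sum Σ(x_i·y_{i+1} − x_{i+1}·y_i):
  i=1: 3.3218·1.5202 − 1.8348·-0.1440 = +5.3139 (running +5.3139)
  i=2: 1.8348·1.5266 − -2.0581·1.5202 = +5.9299 (running +11.2437)
  i=3: -2.0581·-0.2898 − -3.0357·1.5266 = +5.2309 (running +16.4746)
  i=4: -3.0357·-3.5757 − -0.4756·-0.2898 = +10.7168 (running +27.1914)
  i=5: -0.4756·-0.1440 − 3.3218·-3.5757 = +11.9461 (running +39.1375)
Area = |Σ|/2 = |39.1375|/2 = 19.5687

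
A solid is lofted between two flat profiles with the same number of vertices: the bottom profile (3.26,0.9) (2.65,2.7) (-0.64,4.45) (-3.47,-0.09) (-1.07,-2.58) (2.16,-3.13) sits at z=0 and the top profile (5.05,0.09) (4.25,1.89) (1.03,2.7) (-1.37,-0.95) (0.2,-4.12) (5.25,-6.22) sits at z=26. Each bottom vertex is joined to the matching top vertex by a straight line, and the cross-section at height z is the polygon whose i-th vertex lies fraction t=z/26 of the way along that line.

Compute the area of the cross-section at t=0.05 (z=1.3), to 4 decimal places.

Area at t=0.05: 32.9791

Cross-section at t=0.05: each vertex is (1-t)·p0[i] + t·p1[i].
  v1: (1-0.05)·(3.26,0.9) + 0.05·(5.05,0.09) = (3.3495,0.8595)
  v2: (1-0.05)·(2.65,2.7) + 0.05·(4.25,1.89) = (2.7300,2.6595)
  v3: (1-0.05)·(-0.64,4.45) + 0.05·(1.03,2.7) = (-0.5565,4.3625)
  v4: (1-0.05)·(-3.47,-0.09) + 0.05·(-1.37,-0.95) = (-3.3650,-0.1330)
  v5: (1-0.05)·(-1.07,-2.58) + 0.05·(0.2,-4.12) = (-1.0065,-2.6570)
  v6: (1-0.05)·(2.16,-3.13) + 0.05·(5.25,-6.22) = (2.3145,-3.2845)
Shoelace sum Σ(x_i·y_{i+1} − x_{i+1}·y_i):
  i=1: 3.3495·2.6595 − 2.7300·0.8595 = +6.5616 (running +6.5616)
  i=2: 2.7300·4.3625 − -0.5565·2.6595 = +13.3896 (running +19.9512)
  i=3: -0.5565·-0.1330 − -3.3650·4.3625 = +14.7538 (running +34.7050)
  i=4: -3.3650·-2.6570 − -1.0065·-0.1330 = +8.8069 (running +43.5120)
  i=5: -1.0065·-3.2845 − 2.3145·-2.6570 = +9.4555 (running +52.9674)
  i=6: 2.3145·0.8595 − 3.3495·-3.2845 = +12.9907 (running +65.9582)
Area = |Σ|/2 = |65.9582|/2 = 32.9791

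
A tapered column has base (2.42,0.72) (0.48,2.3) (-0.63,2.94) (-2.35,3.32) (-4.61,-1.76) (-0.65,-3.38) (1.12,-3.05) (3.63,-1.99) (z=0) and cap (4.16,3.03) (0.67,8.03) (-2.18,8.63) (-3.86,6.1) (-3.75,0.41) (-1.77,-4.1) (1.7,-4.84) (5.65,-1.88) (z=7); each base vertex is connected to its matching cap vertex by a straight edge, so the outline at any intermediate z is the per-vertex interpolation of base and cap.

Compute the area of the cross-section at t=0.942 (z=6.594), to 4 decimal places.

Area at t=0.942: 84.3865

Cross-section at t=0.942: each vertex is (1-t)·p0[i] + t·p1[i].
  v1: (1-0.942)·(2.42,0.72) + 0.942·(4.16,3.03) = (4.0591,2.8960)
  v2: (1-0.942)·(0.48,2.3) + 0.942·(0.67,8.03) = (0.6590,7.6977)
  v3: (1-0.942)·(-0.63,2.94) + 0.942·(-2.18,8.63) = (-2.0901,8.3000)
  v4: (1-0.942)·(-2.35,3.32) + 0.942·(-3.86,6.1) = (-3.7724,5.9388)
  v5: (1-0.942)·(-4.61,-1.76) + 0.942·(-3.75,0.41) = (-3.7999,0.2841)
  v6: (1-0.942)·(-0.65,-3.38) + 0.942·(-1.77,-4.1) = (-1.7050,-4.0582)
  v7: (1-0.942)·(1.12,-3.05) + 0.942·(1.7,-4.84) = (1.6664,-4.7362)
  v8: (1-0.942)·(3.63,-1.99) + 0.942·(5.65,-1.88) = (5.5328,-1.8864)
Shoelace sum Σ(x_i·y_{i+1} − x_{i+1}·y_i):
  i=1: 4.0591·7.6977 − 0.6590·2.8960 = +29.3370 (running +29.3370)
  i=2: 0.6590·8.3000 − -2.0901·7.6977 = +21.5584 (running +50.8954)
  i=3: -2.0901·5.9388 − -3.7724·8.3000 = +18.8984 (running +69.7938)
  i=4: -3.7724·0.2841 − -3.7999·5.9388 = +21.4947 (running +91.2885)
  i=5: -3.7999·-4.0582 − -1.7050·0.2841 = +15.9053 (running +107.1938)
  i=6: -1.7050·-4.7362 − 1.6664·-4.0582 = +14.8379 (running +122.0316)
  i=7: 1.6664·-1.8864 − 5.5328·-4.7362 = +23.0611 (running +145.0928)
  i=8: 5.5328·2.8960 − 4.0591·-1.8864 = +23.6802 (running +168.7730)
Area = |Σ|/2 = |168.7730|/2 = 84.3865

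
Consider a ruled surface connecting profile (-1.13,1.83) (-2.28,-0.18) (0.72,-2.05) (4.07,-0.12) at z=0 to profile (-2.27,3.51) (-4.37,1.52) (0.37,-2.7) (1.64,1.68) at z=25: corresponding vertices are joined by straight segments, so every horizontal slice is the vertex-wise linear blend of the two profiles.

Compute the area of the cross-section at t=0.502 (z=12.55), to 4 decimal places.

Cross-section at t=0.502: each vertex is (1-t)·p0[i] + t·p1[i].
  v1: (1-0.502)·(-1.13,1.83) + 0.502·(-2.27,3.51) = (-1.7023,2.6734)
  v2: (1-0.502)·(-2.28,-0.18) + 0.502·(-4.37,1.52) = (-3.3292,0.6734)
  v3: (1-0.502)·(0.72,-2.05) + 0.502·(0.37,-2.7) = (0.5443,-2.3763)
  v4: (1-0.502)·(4.07,-0.12) + 0.502·(1.64,1.68) = (2.8501,0.7836)
Shoelace sum Σ(x_i·y_{i+1} − x_{i+1}·y_i):
  i=1: -1.7023·0.6734 − -3.3292·2.6734 = +7.7538 (running +7.7538)
  i=2: -3.3292·-2.3763 − 0.5443·0.6734 = +7.5446 (running +15.2984)
  i=3: 0.5443·0.7836 − 2.8501·-2.3763 = +7.1993 (running +22.4977)
  i=4: 2.8501·2.6734 − -1.7023·0.7836 = +8.9534 (running +31.4510)
Area = |Σ|/2 = |31.4510|/2 = 15.7255

Area at t=0.502: 15.7255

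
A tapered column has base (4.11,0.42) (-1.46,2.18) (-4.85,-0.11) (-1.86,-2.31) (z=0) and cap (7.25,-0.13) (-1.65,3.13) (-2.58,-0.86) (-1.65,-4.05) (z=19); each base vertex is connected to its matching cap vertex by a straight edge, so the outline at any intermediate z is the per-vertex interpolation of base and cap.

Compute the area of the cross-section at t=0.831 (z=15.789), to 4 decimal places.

Area at t=0.831: 32.5373

Cross-section at t=0.831: each vertex is (1-t)·p0[i] + t·p1[i].
  v1: (1-0.831)·(4.11,0.42) + 0.831·(7.25,-0.13) = (6.7193,-0.0370)
  v2: (1-0.831)·(-1.46,2.18) + 0.831·(-1.65,3.13) = (-1.6179,2.9694)
  v3: (1-0.831)·(-4.85,-0.11) + 0.831·(-2.58,-0.86) = (-2.9636,-0.7332)
  v4: (1-0.831)·(-1.86,-2.31) + 0.831·(-1.65,-4.05) = (-1.6855,-3.7559)
Shoelace sum Σ(x_i·y_{i+1} − x_{i+1}·y_i):
  i=1: 6.7193·2.9694 − -1.6179·-0.0370 = +19.8928 (running +19.8928)
  i=2: -1.6179·-0.7332 − -2.9636·2.9694 = +9.9867 (running +29.8795)
  i=3: -2.9636·-3.7559 − -1.6855·-0.7332 = +9.8953 (running +39.7748)
  i=4: -1.6855·-0.0370 − 6.7193·-3.7559 = +25.2999 (running +65.0747)
Area = |Σ|/2 = |65.0747|/2 = 32.5373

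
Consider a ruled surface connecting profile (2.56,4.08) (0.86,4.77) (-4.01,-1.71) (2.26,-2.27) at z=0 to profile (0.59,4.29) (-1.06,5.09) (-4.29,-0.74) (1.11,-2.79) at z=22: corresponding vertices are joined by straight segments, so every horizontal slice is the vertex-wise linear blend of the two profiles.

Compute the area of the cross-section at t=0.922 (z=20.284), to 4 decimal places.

Area at t=0.922: 24.9514

Cross-section at t=0.922: each vertex is (1-t)·p0[i] + t·p1[i].
  v1: (1-0.922)·(2.56,4.08) + 0.922·(0.59,4.29) = (0.7437,4.2736)
  v2: (1-0.922)·(0.86,4.77) + 0.922·(-1.06,5.09) = (-0.9102,5.0650)
  v3: (1-0.922)·(-4.01,-1.71) + 0.922·(-4.29,-0.74) = (-4.2682,-0.8157)
  v4: (1-0.922)·(2.26,-2.27) + 0.922·(1.11,-2.79) = (1.1997,-2.7494)
Shoelace sum Σ(x_i·y_{i+1} − x_{i+1}·y_i):
  i=1: 0.7437·5.0650 − -0.9102·4.2736 = +7.6567 (running +7.6567)
  i=2: -0.9102·-0.8157 − -4.2682·5.0650 = +22.3608 (running +30.0175)
  i=3: -4.2682·-2.7494 − 1.1997·-0.8157 = +12.7136 (running +42.7311)
  i=4: 1.1997·4.2736 − 0.7437·-2.7494 = +7.1717 (running +49.9028)
Area = |Σ|/2 = |49.9028|/2 = 24.9514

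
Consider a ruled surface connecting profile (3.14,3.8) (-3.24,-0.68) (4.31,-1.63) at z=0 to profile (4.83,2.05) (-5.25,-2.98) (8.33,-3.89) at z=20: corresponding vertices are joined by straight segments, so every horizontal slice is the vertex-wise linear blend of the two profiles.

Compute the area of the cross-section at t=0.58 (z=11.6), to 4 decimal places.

Cross-section at t=0.58: each vertex is (1-t)·p0[i] + t·p1[i].
  v1: (1-0.58)·(3.14,3.8) + 0.58·(4.83,2.05) = (4.1202,2.7850)
  v2: (1-0.58)·(-3.24,-0.68) + 0.58·(-5.25,-2.98) = (-4.4058,-2.0140)
  v3: (1-0.58)·(4.31,-1.63) + 0.58·(8.33,-3.89) = (6.6416,-2.9408)
Shoelace sum Σ(x_i·y_{i+1} − x_{i+1}·y_i):
  i=1: 4.1202·-2.0140 − -4.4058·2.7850 = +3.9721 (running +3.9721)
  i=2: -4.4058·-2.9408 − 6.6416·-2.0140 = +26.3328 (running +30.3048)
  i=3: 6.6416·2.7850 − 4.1202·-2.9408 = +30.6135 (running +60.9184)
Area = |Σ|/2 = |60.9184|/2 = 30.4592

Area at t=0.58: 30.4592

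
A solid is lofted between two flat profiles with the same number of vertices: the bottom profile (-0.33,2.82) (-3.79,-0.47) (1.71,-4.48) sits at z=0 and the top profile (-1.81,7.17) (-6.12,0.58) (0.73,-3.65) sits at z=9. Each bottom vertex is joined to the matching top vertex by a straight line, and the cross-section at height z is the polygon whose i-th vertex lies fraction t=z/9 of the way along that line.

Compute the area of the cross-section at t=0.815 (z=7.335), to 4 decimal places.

Cross-section at t=0.815: each vertex is (1-t)·p0[i] + t·p1[i].
  v1: (1-0.815)·(-0.33,2.82) + 0.815·(-1.81,7.17) = (-1.5362,6.3652)
  v2: (1-0.815)·(-3.79,-0.47) + 0.815·(-6.12,0.58) = (-5.6890,0.3857)
  v3: (1-0.815)·(1.71,-4.48) + 0.815·(0.73,-3.65) = (0.9113,-3.8035)
Shoelace sum Σ(x_i·y_{i+1} − x_{i+1}·y_i):
  i=1: -1.5362·0.3857 − -5.6890·6.3652 = +35.6190 (running +35.6190)
  i=2: -5.6890·-3.8035 − 0.9113·0.3857 = +21.2867 (running +56.9057)
  i=3: 0.9113·6.3652 − -1.5362·-3.8035 = -0.0424 (running +56.8633)
Area = |Σ|/2 = |56.8633|/2 = 28.4317

Area at t=0.815: 28.4317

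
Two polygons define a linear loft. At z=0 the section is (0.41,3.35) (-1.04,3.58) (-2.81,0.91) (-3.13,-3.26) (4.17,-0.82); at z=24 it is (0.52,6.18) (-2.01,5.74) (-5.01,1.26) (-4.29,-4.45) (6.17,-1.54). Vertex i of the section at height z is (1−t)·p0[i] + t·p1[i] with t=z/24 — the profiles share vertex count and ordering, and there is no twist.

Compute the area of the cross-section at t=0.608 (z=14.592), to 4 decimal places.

Cross-section at t=0.608: each vertex is (1-t)·p0[i] + t·p1[i].
  v1: (1-0.608)·(0.41,3.35) + 0.608·(0.52,6.18) = (0.4769,5.0706)
  v2: (1-0.608)·(-1.04,3.58) + 0.608·(-2.01,5.74) = (-1.6298,4.8933)
  v3: (1-0.608)·(-2.81,0.91) + 0.608·(-5.01,1.26) = (-4.1476,1.1228)
  v4: (1-0.608)·(-3.13,-3.26) + 0.608·(-4.29,-4.45) = (-3.8353,-3.9835)
  v5: (1-0.608)·(4.17,-0.82) + 0.608·(6.17,-1.54) = (5.3860,-1.2578)
Shoelace sum Σ(x_i·y_{i+1} − x_{i+1}·y_i):
  i=1: 0.4769·4.8933 − -1.6298·5.0706 = +10.5974 (running +10.5974)
  i=2: -1.6298·1.1228 − -4.1476·4.8933 = +18.4655 (running +29.0629)
  i=3: -4.1476·-3.9835 − -3.8353·1.1228 = +20.8283 (running +49.8912)
  i=4: -3.8353·-1.2578 − 5.3860·-3.9835 = +26.2791 (running +76.1703)
  i=5: 5.3860·5.0706 − 0.4769·-1.2578 = +27.9103 (running +104.0806)
Area = |Σ|/2 = |104.0806|/2 = 52.0403

Area at t=0.608: 52.0403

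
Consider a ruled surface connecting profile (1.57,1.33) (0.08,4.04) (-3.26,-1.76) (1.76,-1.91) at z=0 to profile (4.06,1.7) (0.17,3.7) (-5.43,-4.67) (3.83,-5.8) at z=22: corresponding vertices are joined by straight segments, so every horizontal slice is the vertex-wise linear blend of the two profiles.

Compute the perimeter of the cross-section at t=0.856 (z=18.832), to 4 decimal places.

Perimeter at t=0.856: 29.2976

Cross-section at t=0.856: each vertex is (1-t)·p0[i] + t·p1[i].
  v1: (1-0.856)·(1.57,1.33) + 0.856·(4.06,1.7) = (3.7014,1.6467)
  v2: (1-0.856)·(0.08,4.04) + 0.856·(0.17,3.7) = (0.1570,3.7490)
  v3: (1-0.856)·(-3.26,-1.76) + 0.856·(-5.43,-4.67) = (-5.1175,-4.2510)
  v4: (1-0.856)·(1.76,-1.91) + 0.856·(3.83,-5.8) = (3.5319,-5.2398)
Perimeter = Σ |v_{i+1} − v_i|:
  edge 1→2: √(-3.5444² + 2.1022²) = 4.1209 (running 4.1209)
  edge 2→3: √(-5.2746² + -7.9999²) = 9.5823 (running 13.7032)
  edge 3→4: √(8.6494² + -0.9889²) = 8.7058 (running 22.4090)
  edge 4→1: √(0.1695² + 6.8866²) = 6.8886 (running 29.2976)
Perimeter = 29.2976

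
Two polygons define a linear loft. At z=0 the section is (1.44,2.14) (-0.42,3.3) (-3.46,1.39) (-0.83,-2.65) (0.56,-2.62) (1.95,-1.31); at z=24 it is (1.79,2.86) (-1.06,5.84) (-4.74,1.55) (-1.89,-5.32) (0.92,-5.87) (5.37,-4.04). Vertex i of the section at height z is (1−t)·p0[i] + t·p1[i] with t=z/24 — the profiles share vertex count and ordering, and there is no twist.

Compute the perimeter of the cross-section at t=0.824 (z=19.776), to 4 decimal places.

Cross-section at t=0.824: each vertex is (1-t)·p0[i] + t·p1[i].
  v1: (1-0.824)·(1.44,2.14) + 0.824·(1.79,2.86) = (1.7284,2.7333)
  v2: (1-0.824)·(-0.42,3.3) + 0.824·(-1.06,5.84) = (-0.9474,5.3930)
  v3: (1-0.824)·(-3.46,1.39) + 0.824·(-4.74,1.55) = (-4.5147,1.5218)
  v4: (1-0.824)·(-0.83,-2.65) + 0.824·(-1.89,-5.32) = (-1.7034,-4.8501)
  v5: (1-0.824)·(0.56,-2.62) + 0.824·(0.92,-5.87) = (0.8566,-5.2980)
  v6: (1-0.824)·(1.95,-1.31) + 0.824·(5.37,-4.04) = (4.7681,-3.5595)
Perimeter = Σ |v_{i+1} − v_i|:
  edge 1→2: √(-2.6758² + 2.6597²) = 3.7727 (running 3.7727)
  edge 2→3: √(-3.5674² + -3.8711²) = 5.2642 (running 9.0369)
  edge 3→4: √(2.8113² + -6.3719²) = 6.9645 (running 16.0015)
  edge 4→5: √(2.5601² + -0.4479²) = 2.5990 (running 18.6004)
  edge 5→6: √(3.9114² + 1.7385²) = 4.2804 (running 22.8808)
  edge 6→1: √(-3.0397² + 6.2928²) = 6.9885 (running 29.8693)
Perimeter = 29.8693

Perimeter at t=0.824: 29.8693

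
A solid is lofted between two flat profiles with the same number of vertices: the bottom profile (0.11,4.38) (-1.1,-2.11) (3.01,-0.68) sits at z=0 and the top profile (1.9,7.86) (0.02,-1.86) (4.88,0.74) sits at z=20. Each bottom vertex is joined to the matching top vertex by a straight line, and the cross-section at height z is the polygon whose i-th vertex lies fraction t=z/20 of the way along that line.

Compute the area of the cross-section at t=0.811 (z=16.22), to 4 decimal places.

Area at t=0.811: 19.4050

Cross-section at t=0.811: each vertex is (1-t)·p0[i] + t·p1[i].
  v1: (1-0.811)·(0.11,4.38) + 0.811·(1.9,7.86) = (1.5617,7.2023)
  v2: (1-0.811)·(-1.1,-2.11) + 0.811·(0.02,-1.86) = (-0.1917,-1.9072)
  v3: (1-0.811)·(3.01,-0.68) + 0.811·(4.88,0.74) = (4.5266,0.4716)
Shoelace sum Σ(x_i·y_{i+1} − x_{i+1}·y_i):
  i=1: 1.5617·-1.9072 − -0.1917·7.2023 = -1.5980 (running -1.5980)
  i=2: -0.1917·0.4716 − 4.5266·-1.9072 = +8.5429 (running +6.9449)
  i=3: 4.5266·7.2023 − 1.5617·0.4716 = +31.8651 (running +38.8100)
Area = |Σ|/2 = |38.8100|/2 = 19.4050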